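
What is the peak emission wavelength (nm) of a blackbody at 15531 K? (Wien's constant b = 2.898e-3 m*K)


lam_max = b / T = 2.898e-3 / 15531 = 1.866e-07 m = 186.5946 nm

186.5946 nm


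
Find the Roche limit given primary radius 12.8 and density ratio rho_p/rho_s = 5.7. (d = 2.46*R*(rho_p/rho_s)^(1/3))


d_Roche = 2.46 * 12.8 * 5.7^(1/3) = 56.2475

56.2475


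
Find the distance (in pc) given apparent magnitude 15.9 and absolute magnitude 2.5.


d = 10^((m - M + 5)/5) = 10^((15.9 - 2.5 + 5)/5) = 4786.3009

4786.3009 pc


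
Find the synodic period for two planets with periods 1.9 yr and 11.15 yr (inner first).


1/P_syn = |1/P1 - 1/P2| = |1/1.9 - 1/11.15| => P_syn = 2.2903

2.2903 years


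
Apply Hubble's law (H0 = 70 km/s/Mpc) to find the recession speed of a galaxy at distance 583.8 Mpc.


v = H0 * d = 70 * 583.8 = 40866.0

40866.0 km/s


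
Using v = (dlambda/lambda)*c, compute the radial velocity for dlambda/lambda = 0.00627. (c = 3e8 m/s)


v = (dlambda/lambda) * c = 0.00627 * 3e8 = 1.881e+06

1.881e+06 m/s


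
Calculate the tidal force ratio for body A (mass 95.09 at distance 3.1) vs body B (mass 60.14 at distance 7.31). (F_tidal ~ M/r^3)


Ratio = (M1/r1^3) / (M2/r2^3) = (95.09/3.1^3) / (60.14/7.31^3) = 20.7319

20.7319


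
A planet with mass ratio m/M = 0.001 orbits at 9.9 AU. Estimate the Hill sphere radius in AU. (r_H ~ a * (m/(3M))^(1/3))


r_H = a * (m/3M)^(1/3) = 9.9 * (0.001/3)^(1/3) = 0.6864

0.6864 AU


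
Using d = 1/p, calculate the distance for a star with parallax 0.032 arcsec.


d = 1/p = 1/0.032 = 31.25

31.25 pc


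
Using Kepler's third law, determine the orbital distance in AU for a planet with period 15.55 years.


a = P^(2/3) = 15.55^(2/3) = 6.23

6.23 AU


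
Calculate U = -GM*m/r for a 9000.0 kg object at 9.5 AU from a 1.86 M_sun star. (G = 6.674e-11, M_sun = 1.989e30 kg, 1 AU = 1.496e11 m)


M = 1.86 * 1.989e30 kg = 3.69954e+30 kg; r = 9.5 AU * 1.496e11 m/AU = 1.4212e+12 m. U = -GM*m/r = -(6.674e-11 * 3.69954e+30 * 9000.0) / 1.4212e+12 = -1.564e+12

-1.564e+12 J


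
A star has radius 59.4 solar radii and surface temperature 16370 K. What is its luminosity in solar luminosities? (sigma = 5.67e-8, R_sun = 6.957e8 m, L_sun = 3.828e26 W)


R = 59.4 * 6.957e8 m = 4.132458e+10 m. L = 4*pi*R^2*sigma*T^4 = 4*pi*(4.132458e+10)^2 * 5.67e-8 * 16370^4 = 8.737849038e+31 W. L/L_sun = 8.737849038e+31 / 3.828e26 = 228261.4691

228261.4691 L_sun


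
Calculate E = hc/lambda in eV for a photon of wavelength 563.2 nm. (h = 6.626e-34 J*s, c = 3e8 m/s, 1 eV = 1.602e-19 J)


E = hc/lambda = 6.626e-34 * 3e8 / 5.632e-07 = 3.529e-19 J = 2.2032 eV

2.2032 eV


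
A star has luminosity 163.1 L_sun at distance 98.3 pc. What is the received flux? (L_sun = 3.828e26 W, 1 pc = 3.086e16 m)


F = L / (4*pi*d^2) = 6.243e+28 / (4*pi*(3.034e+18)^2) = 5.399e-10

5.399e-10 W/m^2


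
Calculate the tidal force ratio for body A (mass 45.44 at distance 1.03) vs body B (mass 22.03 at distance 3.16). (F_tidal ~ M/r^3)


Ratio = (M1/r1^3) / (M2/r2^3) = (45.44/1.03^3) / (22.03/3.16^3) = 59.5626

59.5626


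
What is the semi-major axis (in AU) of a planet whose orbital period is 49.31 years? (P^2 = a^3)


a = P^(2/3) = 49.31^(2/3) = 13.4469

13.4469 AU


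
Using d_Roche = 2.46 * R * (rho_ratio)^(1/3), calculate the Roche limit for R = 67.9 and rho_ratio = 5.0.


d_Roche = 2.46 * 67.9 * 5.0^(1/3) = 285.6241

285.6241


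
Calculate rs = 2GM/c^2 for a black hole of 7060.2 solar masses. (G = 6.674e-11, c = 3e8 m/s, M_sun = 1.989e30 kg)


M = 7060.2 * 1.989e30 kg = 1.40427378e+34 kg. rs = 2GM/c^2 = 2 * 6.674e-11 * 1.40427378e+34 / (3e8)^2 = 2.083e+07

2.083e+07 m


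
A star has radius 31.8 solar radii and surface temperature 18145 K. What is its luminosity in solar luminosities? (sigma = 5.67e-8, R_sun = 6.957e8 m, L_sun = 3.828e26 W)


R = 31.8 * 6.957e8 m = 2.212326e+10 m. L = 4*pi*R^2*sigma*T^4 = 4*pi*(2.212326e+10)^2 * 5.67e-8 * 18145^4 = 3.780237271e+31 W. L/L_sun = 3.780237271e+31 / 3.828e26 = 98752.2798

98752.2798 L_sun


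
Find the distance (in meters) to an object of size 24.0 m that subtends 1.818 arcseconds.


D = size / theta_rad, theta_rad = 1.818 * pi/(180*3600) = 8.814e-06, D = 2.723e+06

2.723e+06 m


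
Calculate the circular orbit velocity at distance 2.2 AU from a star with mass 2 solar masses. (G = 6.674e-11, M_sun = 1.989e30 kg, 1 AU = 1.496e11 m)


v = sqrt(GM/r) = sqrt(6.674e-11 * 3.978e+30 / 3.291e+11) = 28401.9627

28401.9627 m/s


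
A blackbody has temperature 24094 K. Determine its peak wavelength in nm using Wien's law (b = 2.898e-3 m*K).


lam_max = b / T = 2.898e-3 / 24094 = 1.203e-07 m = 120.2789 nm

120.2789 nm


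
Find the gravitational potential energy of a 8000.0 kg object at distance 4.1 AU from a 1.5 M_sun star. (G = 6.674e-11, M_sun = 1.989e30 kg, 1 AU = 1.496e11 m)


M = 1.5 * 1.989e30 kg = 2.9835e+30 kg; r = 4.1 AU * 1.496e11 m/AU = 6.1336e+11 m. U = -GM*m/r = -(6.674e-11 * 2.9835e+30 * 8000.0) / 6.1336e+11 = -2.597e+12

-2.597e+12 J


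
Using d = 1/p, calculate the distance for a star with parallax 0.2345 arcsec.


d = 1/p = 1/0.2345 = 4.2644

4.2644 pc


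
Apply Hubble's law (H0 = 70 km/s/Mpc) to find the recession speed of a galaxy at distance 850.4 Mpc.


v = H0 * d = 70 * 850.4 = 59528.0

59528.0 km/s


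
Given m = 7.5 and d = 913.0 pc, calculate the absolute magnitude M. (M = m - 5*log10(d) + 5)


M = m - 5*log10(d) + 5 = 7.5 - 5*log10(913.0) + 5 = -2.3024

-2.3024


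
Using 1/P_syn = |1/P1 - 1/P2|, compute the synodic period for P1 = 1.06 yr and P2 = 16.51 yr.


1/P_syn = |1/P1 - 1/P2| = |1/1.06 - 1/16.51| => P_syn = 1.1327

1.1327 years


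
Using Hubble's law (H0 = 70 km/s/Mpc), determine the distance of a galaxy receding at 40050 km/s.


d = v / H0 = 40050 / 70 = 572.1429

572.1429 Mpc


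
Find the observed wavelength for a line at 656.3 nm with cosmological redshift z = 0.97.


lam_obs = lam_emit * (1 + z) = 656.3 * (1 + 0.97) = 1292.911

1292.911 nm


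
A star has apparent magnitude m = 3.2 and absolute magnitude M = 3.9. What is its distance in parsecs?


d = 10^((m - M + 5)/5) = 10^((3.2 - 3.9 + 5)/5) = 7.2444

7.2444 pc


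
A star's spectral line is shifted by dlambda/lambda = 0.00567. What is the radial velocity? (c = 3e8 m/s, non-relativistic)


v = (dlambda/lambda) * c = 0.00567 * 3e8 = 1.701e+06

1.701e+06 m/s


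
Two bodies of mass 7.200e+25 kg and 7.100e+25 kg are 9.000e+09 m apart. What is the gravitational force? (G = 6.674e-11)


F = G*m1*m2/r^2 = 6.674e-11 * 7.200e+25 * 7.100e+25 / (9.000e+09)^2 = 6.674e-11 * 5.112e+51 / 8.100e+19 = 4.212e+21

4.212e+21 N


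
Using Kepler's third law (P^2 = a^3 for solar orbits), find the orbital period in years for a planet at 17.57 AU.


P = a^(3/2) = 17.57^1.5 = 73.6474

73.6474 years


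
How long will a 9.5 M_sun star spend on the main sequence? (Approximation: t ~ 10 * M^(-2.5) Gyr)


t = 10 * M^(-2.5) = 10 * 9.5^(-2.5) = 0.0359

0.0359 Gyr


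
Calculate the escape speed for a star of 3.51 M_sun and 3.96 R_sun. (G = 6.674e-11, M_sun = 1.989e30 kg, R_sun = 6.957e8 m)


M = 3.51 * 1.989e30 kg = 6.98139e+30 kg; R = 3.96 * 6.957e8 m = 2.754972e+09 m. v_esc = sqrt(2GM/R) = sqrt(2 * 6.674e-11 * 6.98139e+30 / 2.754972e+09) = 581594.7187

581594.7187 m/s


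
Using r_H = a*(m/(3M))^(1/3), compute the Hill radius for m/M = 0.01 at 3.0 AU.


r_H = a * (m/3M)^(1/3) = 3.0 * (0.01/3)^(1/3) = 0.4481

0.4481 AU


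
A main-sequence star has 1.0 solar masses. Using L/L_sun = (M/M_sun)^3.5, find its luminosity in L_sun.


L/L_sun = (M/M_sun)^3.5 = 1.0^3.5 = 1.0

1.0 L_sun


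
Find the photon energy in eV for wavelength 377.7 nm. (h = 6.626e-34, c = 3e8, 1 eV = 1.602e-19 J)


E = hc/lambda = 6.626e-34 * 3e8 / 3.777e-07 = 5.263e-19 J = 3.2852 eV

3.2852 eV


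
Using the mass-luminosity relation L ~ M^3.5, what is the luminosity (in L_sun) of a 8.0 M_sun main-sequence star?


L/L_sun = (M/M_sun)^3.5 = 8.0^3.5 = 1448.1547

1448.1547 L_sun


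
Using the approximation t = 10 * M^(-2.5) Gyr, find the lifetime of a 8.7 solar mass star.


t = 10 * M^(-2.5) = 10 * 8.7^(-2.5) = 0.0448

0.0448 Gyr


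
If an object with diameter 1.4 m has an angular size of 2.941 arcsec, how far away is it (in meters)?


D = size / theta_rad, theta_rad = 2.941 * pi/(180*3600) = 1.426e-05, D = 98187.939

98187.939 m


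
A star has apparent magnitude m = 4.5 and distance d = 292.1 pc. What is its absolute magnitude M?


M = m - 5*log10(d) + 5 = 4.5 - 5*log10(292.1) + 5 = -2.8277

-2.8277


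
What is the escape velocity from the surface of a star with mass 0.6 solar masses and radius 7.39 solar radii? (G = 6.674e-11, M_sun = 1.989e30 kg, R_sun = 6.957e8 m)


M = 0.6 * 1.989e30 kg = 1.1934e+30 kg; R = 7.39 * 6.957e8 m = 5.141223e+09 m. v_esc = sqrt(2GM/R) = sqrt(2 * 6.674e-11 * 1.1934e+30 / 5.141223e+09) = 176022.3825

176022.3825 m/s


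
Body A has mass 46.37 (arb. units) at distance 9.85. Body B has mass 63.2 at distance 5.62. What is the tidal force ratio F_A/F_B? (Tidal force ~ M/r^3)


Ratio = (M1/r1^3) / (M2/r2^3) = (46.37/9.85^3) / (63.2/5.62^3) = 0.1363

0.1363


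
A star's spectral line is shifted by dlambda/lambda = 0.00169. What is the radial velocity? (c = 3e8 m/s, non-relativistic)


v = (dlambda/lambda) * c = 0.00169 * 3e8 = 507000.0

507000.0 m/s


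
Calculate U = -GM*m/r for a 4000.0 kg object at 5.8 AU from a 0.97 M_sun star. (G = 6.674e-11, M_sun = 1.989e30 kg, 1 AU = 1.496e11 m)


M = 0.97 * 1.989e30 kg = 1.92933e+30 kg; r = 5.8 AU * 1.496e11 m/AU = 8.6768e+11 m. U = -GM*m/r = -(6.674e-11 * 1.92933e+30 * 4000.0) / 8.6768e+11 = -5.936e+11

-5.936e+11 J


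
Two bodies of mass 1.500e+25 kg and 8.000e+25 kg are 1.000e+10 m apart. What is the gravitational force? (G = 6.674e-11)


F = G*m1*m2/r^2 = 6.674e-11 * 1.500e+25 * 8.000e+25 / (1.000e+10)^2 = 6.674e-11 * 1.200e+51 / 1.000e+20 = 8.009e+20

8.009e+20 N


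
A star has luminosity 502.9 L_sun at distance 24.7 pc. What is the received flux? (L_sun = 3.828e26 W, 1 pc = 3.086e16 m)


F = L / (4*pi*d^2) = 1.925e+29 / (4*pi*(7.622e+17)^2) = 2.637e-08

2.637e-08 W/m^2


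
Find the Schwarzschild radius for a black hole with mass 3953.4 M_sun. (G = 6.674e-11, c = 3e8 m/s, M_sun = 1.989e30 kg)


M = 3953.4 * 1.989e30 kg = 7.8633126e+33 kg. rs = 2GM/c^2 = 2 * 6.674e-11 * 7.8633126e+33 / (3e8)^2 = 1.166e+07

1.166e+07 m


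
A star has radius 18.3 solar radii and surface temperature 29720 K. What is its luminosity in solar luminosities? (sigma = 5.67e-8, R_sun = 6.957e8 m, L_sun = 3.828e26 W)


R = 18.3 * 6.957e8 m = 1.273131e+10 m. L = 4*pi*R^2*sigma*T^4 = 4*pi*(1.273131e+10)^2 * 5.67e-8 * 29720^4 = 9.01019789e+31 W. L/L_sun = 9.01019789e+31 / 3.828e26 = 235376.1204

235376.1204 L_sun


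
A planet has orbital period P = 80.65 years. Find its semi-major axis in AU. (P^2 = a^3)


a = P^(2/3) = 80.65^(2/3) = 18.6668

18.6668 AU


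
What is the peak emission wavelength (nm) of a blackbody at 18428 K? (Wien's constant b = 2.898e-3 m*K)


lam_max = b / T = 2.898e-3 / 18428 = 1.573e-07 m = 157.2607 nm

157.2607 nm


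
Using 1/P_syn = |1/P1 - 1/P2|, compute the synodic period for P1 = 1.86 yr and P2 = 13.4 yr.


1/P_syn = |1/P1 - 1/P2| = |1/1.86 - 1/13.4| => P_syn = 2.1598

2.1598 years


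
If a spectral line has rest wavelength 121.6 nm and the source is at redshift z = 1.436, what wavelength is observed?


lam_obs = lam_emit * (1 + z) = 121.6 * (1 + 1.436) = 296.2176

296.2176 nm


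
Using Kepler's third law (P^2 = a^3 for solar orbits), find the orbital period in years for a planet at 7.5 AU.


P = a^(3/2) = 7.5^1.5 = 20.5396

20.5396 years


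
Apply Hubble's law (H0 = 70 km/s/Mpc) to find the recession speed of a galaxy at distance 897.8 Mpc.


v = H0 * d = 70 * 897.8 = 62846.0

62846.0 km/s


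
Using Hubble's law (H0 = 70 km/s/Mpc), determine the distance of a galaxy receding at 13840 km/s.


d = v / H0 = 13840 / 70 = 197.7143

197.7143 Mpc


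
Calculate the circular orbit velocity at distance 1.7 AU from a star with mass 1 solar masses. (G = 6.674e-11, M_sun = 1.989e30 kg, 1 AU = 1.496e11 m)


v = sqrt(GM/r) = sqrt(6.674e-11 * 1.989e+30 / 2.543e+11) = 22846.5294

22846.5294 m/s


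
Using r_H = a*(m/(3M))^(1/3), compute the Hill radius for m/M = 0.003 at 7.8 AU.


r_H = a * (m/3M)^(1/3) = 7.8 * (0.003/3)^(1/3) = 0.78

0.78 AU


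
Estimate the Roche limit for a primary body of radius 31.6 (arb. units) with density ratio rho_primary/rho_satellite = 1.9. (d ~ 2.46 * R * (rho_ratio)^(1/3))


d_Roche = 2.46 * 31.6 * 1.9^(1/3) = 96.2809

96.2809


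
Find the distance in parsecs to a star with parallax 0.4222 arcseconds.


d = 1/p = 1/0.4222 = 2.3685

2.3685 pc


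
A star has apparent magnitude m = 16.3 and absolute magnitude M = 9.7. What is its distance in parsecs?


d = 10^((m - M + 5)/5) = 10^((16.3 - 9.7 + 5)/5) = 208.9296

208.9296 pc


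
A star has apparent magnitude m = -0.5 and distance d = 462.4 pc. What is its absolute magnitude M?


M = m - 5*log10(d) + 5 = -0.5 - 5*log10(462.4) + 5 = -8.8251

-8.8251


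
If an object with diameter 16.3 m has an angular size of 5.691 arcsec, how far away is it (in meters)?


D = size / theta_rad, theta_rad = 5.691 * pi/(180*3600) = 2.759e-05, D = 590777.7793

590777.7793 m


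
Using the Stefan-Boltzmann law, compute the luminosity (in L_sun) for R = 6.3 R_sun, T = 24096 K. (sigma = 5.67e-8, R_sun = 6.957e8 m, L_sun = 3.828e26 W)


R = 6.3 * 6.957e8 m = 4.38291e+09 m. L = 4*pi*R^2*sigma*T^4 = 4*pi*(4.38291e+09)^2 * 5.67e-8 * 24096^4 = 4.614215212e+30 W. L/L_sun = 4.614215212e+30 / 3.828e26 = 12053.8537

12053.8537 L_sun


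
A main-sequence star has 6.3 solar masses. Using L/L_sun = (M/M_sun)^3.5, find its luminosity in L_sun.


L/L_sun = (M/M_sun)^3.5 = 6.3^3.5 = 627.613

627.613 L_sun


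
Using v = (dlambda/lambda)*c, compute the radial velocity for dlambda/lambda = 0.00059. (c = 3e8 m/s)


v = (dlambda/lambda) * c = 0.00059 * 3e8 = 177000.0

177000.0 m/s


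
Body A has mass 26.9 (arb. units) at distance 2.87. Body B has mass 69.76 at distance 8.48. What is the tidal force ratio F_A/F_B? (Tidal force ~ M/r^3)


Ratio = (M1/r1^3) / (M2/r2^3) = (26.9/2.87^3) / (69.76/8.48^3) = 9.9469

9.9469


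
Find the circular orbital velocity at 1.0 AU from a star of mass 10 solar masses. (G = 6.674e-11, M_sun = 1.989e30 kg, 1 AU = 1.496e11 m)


v = sqrt(GM/r) = sqrt(6.674e-11 * 1.989e+31 / 1.496e+11) = 94198.6537

94198.6537 m/s


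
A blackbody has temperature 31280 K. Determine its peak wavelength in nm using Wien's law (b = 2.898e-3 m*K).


lam_max = b / T = 2.898e-3 / 31280 = 9.265e-08 m = 92.6471 nm

92.6471 nm


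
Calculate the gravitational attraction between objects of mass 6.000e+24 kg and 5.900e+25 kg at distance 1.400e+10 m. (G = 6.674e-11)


F = G*m1*m2/r^2 = 6.674e-11 * 6.000e+24 * 5.900e+25 / (1.400e+10)^2 = 6.674e-11 * 3.540e+50 / 1.960e+20 = 1.205e+20

1.205e+20 N


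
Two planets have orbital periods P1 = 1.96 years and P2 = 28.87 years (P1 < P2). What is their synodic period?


1/P_syn = |1/P1 - 1/P2| = |1/1.96 - 1/28.87| => P_syn = 2.1028

2.1028 years


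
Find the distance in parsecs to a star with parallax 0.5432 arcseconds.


d = 1/p = 1/0.5432 = 1.8409

1.8409 pc


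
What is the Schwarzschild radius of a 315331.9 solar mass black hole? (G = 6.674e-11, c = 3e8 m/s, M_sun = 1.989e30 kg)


M = 315331.9 * 1.989e30 kg = 6.271951491e+35 kg. rs = 2GM/c^2 = 2 * 6.674e-11 * 6.271951491e+35 / (3e8)^2 = 9.302e+08

9.302e+08 m


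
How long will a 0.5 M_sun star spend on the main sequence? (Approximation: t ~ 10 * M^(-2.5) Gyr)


t = 10 * M^(-2.5) = 10 * 0.5^(-2.5) = 56.5685

56.5685 Gyr


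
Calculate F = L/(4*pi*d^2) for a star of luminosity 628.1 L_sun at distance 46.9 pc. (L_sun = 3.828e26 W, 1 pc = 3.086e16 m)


F = L / (4*pi*d^2) = 2.404e+29 / (4*pi*(1.447e+18)^2) = 9.134e-09

9.134e-09 W/m^2


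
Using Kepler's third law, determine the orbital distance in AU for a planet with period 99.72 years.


a = P^(2/3) = 99.72^(2/3) = 21.5041

21.5041 AU


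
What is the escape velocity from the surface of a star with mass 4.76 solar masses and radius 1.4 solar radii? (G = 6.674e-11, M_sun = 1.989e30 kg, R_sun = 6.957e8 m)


M = 4.76 * 1.989e30 kg = 9.46764e+30 kg; R = 1.4 * 6.957e8 m = 9.7398e+08 m. v_esc = sqrt(2GM/R) = sqrt(2 * 6.674e-11 * 9.46764e+30 / 9.7398e+08) = 1.139e+06

1.139e+06 m/s


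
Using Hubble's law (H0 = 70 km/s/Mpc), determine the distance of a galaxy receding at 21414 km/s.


d = v / H0 = 21414 / 70 = 305.9143

305.9143 Mpc


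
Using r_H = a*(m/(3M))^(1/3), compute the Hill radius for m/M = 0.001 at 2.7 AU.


r_H = a * (m/3M)^(1/3) = 2.7 * (0.001/3)^(1/3) = 0.1872

0.1872 AU


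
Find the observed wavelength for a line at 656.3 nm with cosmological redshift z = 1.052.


lam_obs = lam_emit * (1 + z) = 656.3 * (1 + 1.052) = 1346.7276

1346.7276 nm


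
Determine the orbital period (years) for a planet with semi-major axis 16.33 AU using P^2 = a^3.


P = a^(3/2) = 16.33^1.5 = 65.9902

65.9902 years


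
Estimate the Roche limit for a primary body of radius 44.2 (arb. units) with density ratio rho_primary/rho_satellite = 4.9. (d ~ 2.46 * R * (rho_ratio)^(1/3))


d_Roche = 2.46 * 44.2 * 4.9^(1/3) = 184.6812

184.6812


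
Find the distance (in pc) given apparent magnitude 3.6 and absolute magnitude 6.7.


d = 10^((m - M + 5)/5) = 10^((3.6 - 6.7 + 5)/5) = 2.3988

2.3988 pc


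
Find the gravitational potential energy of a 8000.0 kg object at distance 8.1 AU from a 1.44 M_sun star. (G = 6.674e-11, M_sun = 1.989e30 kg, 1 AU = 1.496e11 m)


M = 1.44 * 1.989e30 kg = 2.86416e+30 kg; r = 8.1 AU * 1.496e11 m/AU = 1.21176e+12 m. U = -GM*m/r = -(6.674e-11 * 2.86416e+30 * 8000.0) / 1.21176e+12 = -1.262e+12

-1.262e+12 J


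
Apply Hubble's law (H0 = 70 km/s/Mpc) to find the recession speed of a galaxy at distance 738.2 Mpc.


v = H0 * d = 70 * 738.2 = 51674.0

51674.0 km/s


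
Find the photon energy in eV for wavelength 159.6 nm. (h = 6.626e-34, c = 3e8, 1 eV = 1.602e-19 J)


E = hc/lambda = 6.626e-34 * 3e8 / 1.596e-07 = 1.245e-18 J = 7.7746 eV

7.7746 eV


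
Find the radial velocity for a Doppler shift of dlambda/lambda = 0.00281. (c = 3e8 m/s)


v = (dlambda/lambda) * c = 0.00281 * 3e8 = 843000.0

843000.0 m/s


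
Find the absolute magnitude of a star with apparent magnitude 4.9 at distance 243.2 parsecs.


M = m - 5*log10(d) + 5 = 4.9 - 5*log10(243.2) + 5 = -2.0298

-2.0298


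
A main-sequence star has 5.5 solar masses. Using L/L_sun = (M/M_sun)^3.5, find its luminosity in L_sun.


L/L_sun = (M/M_sun)^3.5 = 5.5^3.5 = 390.184

390.184 L_sun


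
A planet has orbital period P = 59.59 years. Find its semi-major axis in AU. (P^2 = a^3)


a = P^(2/3) = 59.59^(2/3) = 15.2563

15.2563 AU


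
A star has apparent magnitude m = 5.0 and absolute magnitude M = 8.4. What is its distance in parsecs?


d = 10^((m - M + 5)/5) = 10^((5.0 - 8.4 + 5)/5) = 2.0893

2.0893 pc


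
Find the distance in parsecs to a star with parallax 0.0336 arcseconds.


d = 1/p = 1/0.0336 = 29.7619

29.7619 pc


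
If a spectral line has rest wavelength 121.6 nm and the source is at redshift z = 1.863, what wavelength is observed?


lam_obs = lam_emit * (1 + z) = 121.6 * (1 + 1.863) = 348.1408

348.1408 nm


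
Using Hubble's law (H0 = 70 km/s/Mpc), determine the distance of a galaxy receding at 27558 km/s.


d = v / H0 = 27558 / 70 = 393.6857

393.6857 Mpc


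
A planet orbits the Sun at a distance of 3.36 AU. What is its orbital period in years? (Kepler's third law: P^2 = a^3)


P = a^(3/2) = 3.36^1.5 = 6.159

6.159 years


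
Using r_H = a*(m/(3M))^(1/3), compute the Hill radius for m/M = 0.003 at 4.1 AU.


r_H = a * (m/3M)^(1/3) = 4.1 * (0.003/3)^(1/3) = 0.41

0.41 AU


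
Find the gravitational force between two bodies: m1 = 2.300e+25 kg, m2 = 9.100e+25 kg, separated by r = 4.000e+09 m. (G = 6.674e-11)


F = G*m1*m2/r^2 = 6.674e-11 * 2.300e+25 * 9.100e+25 / (4.000e+09)^2 = 6.674e-11 * 2.093e+51 / 1.600e+19 = 8.730e+21

8.730e+21 N


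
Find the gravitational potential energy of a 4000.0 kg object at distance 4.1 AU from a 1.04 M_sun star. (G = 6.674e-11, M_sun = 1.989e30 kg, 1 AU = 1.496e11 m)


M = 1.04 * 1.989e30 kg = 2.06856e+30 kg; r = 4.1 AU * 1.496e11 m/AU = 6.1336e+11 m. U = -GM*m/r = -(6.674e-11 * 2.06856e+30 * 4000.0) / 6.1336e+11 = -9.003e+11

-9.003e+11 J


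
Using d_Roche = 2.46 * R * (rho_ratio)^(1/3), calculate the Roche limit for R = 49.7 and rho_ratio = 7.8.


d_Roche = 2.46 * 49.7 * 7.8^(1/3) = 242.4691

242.4691


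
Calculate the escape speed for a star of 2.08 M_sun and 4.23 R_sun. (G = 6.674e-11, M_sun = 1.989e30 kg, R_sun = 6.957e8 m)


M = 2.08 * 1.989e30 kg = 4.13712e+30 kg; R = 4.23 * 6.957e8 m = 2.942811e+09 m. v_esc = sqrt(2GM/R) = sqrt(2 * 6.674e-11 * 4.13712e+30 / 2.942811e+09) = 433187.5563

433187.5563 m/s


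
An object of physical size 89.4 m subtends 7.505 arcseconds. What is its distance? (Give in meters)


D = size / theta_rad, theta_rad = 7.505 * pi/(180*3600) = 3.639e-05, D = 2.457e+06

2.457e+06 m


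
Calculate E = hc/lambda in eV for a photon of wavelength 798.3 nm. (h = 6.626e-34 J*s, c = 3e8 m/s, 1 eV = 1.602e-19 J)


E = hc/lambda = 6.626e-34 * 3e8 / 7.983e-07 = 2.490e-19 J = 1.5543 eV

1.5543 eV


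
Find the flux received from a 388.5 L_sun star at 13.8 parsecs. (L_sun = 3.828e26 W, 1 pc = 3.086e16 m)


F = L / (4*pi*d^2) = 1.487e+29 / (4*pi*(4.259e+17)^2) = 6.525e-08

6.525e-08 W/m^2


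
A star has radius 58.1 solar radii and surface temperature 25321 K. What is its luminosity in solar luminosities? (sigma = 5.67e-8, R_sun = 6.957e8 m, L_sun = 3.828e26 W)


R = 58.1 * 6.957e8 m = 4.042017e+10 m. L = 4*pi*R^2*sigma*T^4 = 4*pi*(4.042017e+10)^2 * 5.67e-8 * 25321^4 = 4.785337878e+32 W. L/L_sun = 4.785337878e+32 / 3.828e26 = 1.250e+06

1.250e+06 L_sun


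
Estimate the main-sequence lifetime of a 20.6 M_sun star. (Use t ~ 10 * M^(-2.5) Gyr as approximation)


t = 10 * M^(-2.5) = 10 * 20.6^(-2.5) = 0.0052

0.0052 Gyr


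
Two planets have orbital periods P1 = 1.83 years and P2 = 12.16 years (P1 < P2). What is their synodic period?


1/P_syn = |1/P1 - 1/P2| = |1/1.83 - 1/12.16| => P_syn = 2.1542

2.1542 years


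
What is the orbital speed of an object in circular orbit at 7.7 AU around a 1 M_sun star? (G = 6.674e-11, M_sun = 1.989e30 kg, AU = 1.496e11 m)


v = sqrt(GM/r) = sqrt(6.674e-11 * 1.989e+30 / 1.152e+12) = 10734.9329

10734.9329 m/s


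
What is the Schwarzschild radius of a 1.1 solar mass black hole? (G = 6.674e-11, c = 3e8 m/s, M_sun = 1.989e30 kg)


M = 1.1 * 1.989e30 kg = 2.1879e+30 kg. rs = 2GM/c^2 = 2 * 6.674e-11 * 2.1879e+30 / (3e8)^2 = 3244.8988

3244.8988 m


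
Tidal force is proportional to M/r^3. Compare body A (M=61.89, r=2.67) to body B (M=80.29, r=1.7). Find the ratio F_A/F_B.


Ratio = (M1/r1^3) / (M2/r2^3) = (61.89/2.67^3) / (80.29/1.7^3) = 0.199

0.199


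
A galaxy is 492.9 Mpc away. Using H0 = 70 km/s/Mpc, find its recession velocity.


v = H0 * d = 70 * 492.9 = 34503.0

34503.0 km/s


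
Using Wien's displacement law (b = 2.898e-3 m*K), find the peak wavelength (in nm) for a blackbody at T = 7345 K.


lam_max = b / T = 2.898e-3 / 7345 = 3.946e-07 m = 394.5541 nm

394.5541 nm


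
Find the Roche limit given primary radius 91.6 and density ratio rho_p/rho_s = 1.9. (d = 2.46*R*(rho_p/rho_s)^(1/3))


d_Roche = 2.46 * 91.6 * 1.9^(1/3) = 279.0927

279.0927


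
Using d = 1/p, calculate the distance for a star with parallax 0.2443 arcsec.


d = 1/p = 1/0.2443 = 4.0933

4.0933 pc


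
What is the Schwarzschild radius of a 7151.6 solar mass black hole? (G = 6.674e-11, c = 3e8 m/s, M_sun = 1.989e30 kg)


M = 7151.6 * 1.989e30 kg = 1.42245324e+34 kg. rs = 2GM/c^2 = 2 * 6.674e-11 * 1.42245324e+34 / (3e8)^2 = 2.110e+07

2.110e+07 m


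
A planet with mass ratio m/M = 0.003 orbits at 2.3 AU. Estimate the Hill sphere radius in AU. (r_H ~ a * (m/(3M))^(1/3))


r_H = a * (m/3M)^(1/3) = 2.3 * (0.003/3)^(1/3) = 0.23

0.23 AU


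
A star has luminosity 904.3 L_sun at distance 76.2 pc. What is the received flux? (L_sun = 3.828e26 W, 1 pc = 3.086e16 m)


F = L / (4*pi*d^2) = 3.462e+29 / (4*pi*(2.352e+18)^2) = 4.982e-09

4.982e-09 W/m^2


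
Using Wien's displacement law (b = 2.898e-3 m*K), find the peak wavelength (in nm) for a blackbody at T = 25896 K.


lam_max = b / T = 2.898e-3 / 25896 = 1.119e-07 m = 111.9092 nm

111.9092 nm


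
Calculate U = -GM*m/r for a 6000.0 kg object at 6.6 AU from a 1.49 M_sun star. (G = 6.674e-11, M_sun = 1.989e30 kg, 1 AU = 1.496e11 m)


M = 1.49 * 1.989e30 kg = 2.96361e+30 kg; r = 6.6 AU * 1.496e11 m/AU = 9.8736e+11 m. U = -GM*m/r = -(6.674e-11 * 2.96361e+30 * 6000.0) / 9.8736e+11 = -1.202e+12

-1.202e+12 J


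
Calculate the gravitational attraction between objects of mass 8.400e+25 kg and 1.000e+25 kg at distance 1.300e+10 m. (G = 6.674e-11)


F = G*m1*m2/r^2 = 6.674e-11 * 8.400e+25 * 1.000e+25 / (1.300e+10)^2 = 6.674e-11 * 8.400e+50 / 1.690e+20 = 3.317e+20

3.317e+20 N


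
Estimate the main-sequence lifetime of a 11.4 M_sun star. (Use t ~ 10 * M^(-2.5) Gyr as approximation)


t = 10 * M^(-2.5) = 10 * 11.4^(-2.5) = 0.0228

0.0228 Gyr


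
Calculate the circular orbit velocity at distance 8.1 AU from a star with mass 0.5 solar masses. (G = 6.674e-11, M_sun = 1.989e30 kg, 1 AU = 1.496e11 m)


v = sqrt(GM/r) = sqrt(6.674e-11 * 9.945e+29 / 1.212e+12) = 7400.9452

7400.9452 m/s


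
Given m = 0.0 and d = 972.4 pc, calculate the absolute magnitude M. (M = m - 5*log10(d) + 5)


M = m - 5*log10(d) + 5 = 0.0 - 5*log10(972.4) + 5 = -9.9392

-9.9392


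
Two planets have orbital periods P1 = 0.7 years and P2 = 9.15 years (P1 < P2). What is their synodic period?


1/P_syn = |1/P1 - 1/P2| = |1/0.7 - 1/9.15| => P_syn = 0.758

0.758 years


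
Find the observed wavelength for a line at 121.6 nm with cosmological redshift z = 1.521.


lam_obs = lam_emit * (1 + z) = 121.6 * (1 + 1.521) = 306.5536

306.5536 nm


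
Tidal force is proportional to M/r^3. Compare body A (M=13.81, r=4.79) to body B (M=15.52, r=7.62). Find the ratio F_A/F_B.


Ratio = (M1/r1^3) / (M2/r2^3) = (13.81/4.79^3) / (15.52/7.62^3) = 3.5823

3.5823


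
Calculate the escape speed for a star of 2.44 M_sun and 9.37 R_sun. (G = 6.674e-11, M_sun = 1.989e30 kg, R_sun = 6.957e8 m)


M = 2.44 * 1.989e30 kg = 4.85316e+30 kg; R = 9.37 * 6.957e8 m = 6.518709e+09 m. v_esc = sqrt(2GM/R) = sqrt(2 * 6.674e-11 * 4.85316e+30 / 6.518709e+09) = 315238.7571

315238.7571 m/s


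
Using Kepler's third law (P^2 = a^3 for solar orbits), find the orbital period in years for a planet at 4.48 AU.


P = a^(3/2) = 4.48^1.5 = 9.4824

9.4824 years


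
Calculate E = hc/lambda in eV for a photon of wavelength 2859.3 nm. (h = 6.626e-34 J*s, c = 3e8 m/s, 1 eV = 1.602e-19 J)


E = hc/lambda = 6.626e-34 * 3e8 / 2.859e-06 = 6.952e-20 J = 0.434 eV

0.434 eV


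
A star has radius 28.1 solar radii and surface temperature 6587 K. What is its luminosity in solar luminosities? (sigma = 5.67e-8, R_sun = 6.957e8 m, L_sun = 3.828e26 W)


R = 28.1 * 6.957e8 m = 1.954917e+10 m. L = 4*pi*R^2*sigma*T^4 = 4*pi*(1.954917e+10)^2 * 5.67e-8 * 6587^4 = 5.126255204e+29 W. L/L_sun = 5.126255204e+29 / 3.828e26 = 1339.1471

1339.1471 L_sun


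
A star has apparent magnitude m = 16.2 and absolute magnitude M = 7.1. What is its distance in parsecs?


d = 10^((m - M + 5)/5) = 10^((16.2 - 7.1 + 5)/5) = 660.6934

660.6934 pc


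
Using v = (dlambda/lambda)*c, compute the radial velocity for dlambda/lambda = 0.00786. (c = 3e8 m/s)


v = (dlambda/lambda) * c = 0.00786 * 3e8 = 2.358e+06

2.358e+06 m/s


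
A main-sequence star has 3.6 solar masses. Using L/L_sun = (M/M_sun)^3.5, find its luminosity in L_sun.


L/L_sun = (M/M_sun)^3.5 = 3.6^3.5 = 88.5235

88.5235 L_sun


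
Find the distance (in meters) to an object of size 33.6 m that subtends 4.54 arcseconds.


D = size / theta_rad, theta_rad = 4.54 * pi/(180*3600) = 2.201e-05, D = 1.527e+06

1.527e+06 m


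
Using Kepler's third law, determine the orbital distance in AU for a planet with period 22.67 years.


a = P^(2/3) = 22.67^(2/3) = 8.01

8.01 AU


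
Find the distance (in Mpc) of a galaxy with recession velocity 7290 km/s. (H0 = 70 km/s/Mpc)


d = v / H0 = 7290 / 70 = 104.1429

104.1429 Mpc


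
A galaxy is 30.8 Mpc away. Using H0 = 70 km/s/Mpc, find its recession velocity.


v = H0 * d = 70 * 30.8 = 2156.0

2156.0 km/s


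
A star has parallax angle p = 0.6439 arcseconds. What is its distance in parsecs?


d = 1/p = 1/0.6439 = 1.553

1.553 pc


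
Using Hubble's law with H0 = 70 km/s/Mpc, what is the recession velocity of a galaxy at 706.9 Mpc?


v = H0 * d = 70 * 706.9 = 49483.0

49483.0 km/s


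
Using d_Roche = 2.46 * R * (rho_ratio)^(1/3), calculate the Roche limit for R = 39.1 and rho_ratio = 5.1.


d_Roche = 2.46 * 39.1 * 5.1^(1/3) = 165.565

165.565


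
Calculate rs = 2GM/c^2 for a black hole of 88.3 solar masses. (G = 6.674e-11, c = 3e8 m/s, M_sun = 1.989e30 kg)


M = 88.3 * 1.989e30 kg = 1.756287e+32 kg. rs = 2GM/c^2 = 2 * 6.674e-11 * 1.756287e+32 / (3e8)^2 = 260476.8764

260476.8764 m


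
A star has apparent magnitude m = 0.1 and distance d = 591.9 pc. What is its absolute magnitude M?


M = m - 5*log10(d) + 5 = 0.1 - 5*log10(591.9) + 5 = -8.7612

-8.7612


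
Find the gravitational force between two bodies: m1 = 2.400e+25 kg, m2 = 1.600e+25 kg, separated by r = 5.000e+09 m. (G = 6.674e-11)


F = G*m1*m2/r^2 = 6.674e-11 * 2.400e+25 * 1.600e+25 / (5.000e+09)^2 = 6.674e-11 * 3.840e+50 / 2.500e+19 = 1.025e+21

1.025e+21 N


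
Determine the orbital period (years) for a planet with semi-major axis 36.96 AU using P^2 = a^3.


P = a^(3/2) = 36.96^1.5 = 224.6973

224.6973 years


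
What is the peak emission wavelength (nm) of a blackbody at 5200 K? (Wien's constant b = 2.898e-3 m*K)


lam_max = b / T = 2.898e-3 / 5200 = 5.573e-07 m = 557.3077 nm

557.3077 nm


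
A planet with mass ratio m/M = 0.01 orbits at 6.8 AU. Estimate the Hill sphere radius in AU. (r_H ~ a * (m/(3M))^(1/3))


r_H = a * (m/3M)^(1/3) = 6.8 * (0.01/3)^(1/3) = 1.0158

1.0158 AU


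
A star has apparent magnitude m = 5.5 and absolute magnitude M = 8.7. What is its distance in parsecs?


d = 10^((m - M + 5)/5) = 10^((5.5 - 8.7 + 5)/5) = 2.2909

2.2909 pc


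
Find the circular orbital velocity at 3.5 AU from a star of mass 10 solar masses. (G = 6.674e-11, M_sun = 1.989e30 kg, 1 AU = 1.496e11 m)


v = sqrt(GM/r) = sqrt(6.674e-11 * 1.989e+31 / 5.236e+11) = 50351.2984

50351.2984 m/s


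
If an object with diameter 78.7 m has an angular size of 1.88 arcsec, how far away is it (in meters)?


D = size / theta_rad, theta_rad = 1.88 * pi/(180*3600) = 9.114e-06, D = 8.635e+06

8.635e+06 m


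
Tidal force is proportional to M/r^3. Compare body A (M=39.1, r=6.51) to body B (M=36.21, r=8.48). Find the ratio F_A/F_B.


Ratio = (M1/r1^3) / (M2/r2^3) = (39.1/6.51^3) / (36.21/8.48^3) = 2.3867

2.3867


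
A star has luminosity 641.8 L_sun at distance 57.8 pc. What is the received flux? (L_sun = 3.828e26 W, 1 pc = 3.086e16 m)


F = L / (4*pi*d^2) = 2.457e+29 / (4*pi*(1.784e+18)^2) = 6.145e-09

6.145e-09 W/m^2


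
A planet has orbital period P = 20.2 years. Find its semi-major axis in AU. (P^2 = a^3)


a = P^(2/3) = 20.2^(2/3) = 7.4171

7.4171 AU


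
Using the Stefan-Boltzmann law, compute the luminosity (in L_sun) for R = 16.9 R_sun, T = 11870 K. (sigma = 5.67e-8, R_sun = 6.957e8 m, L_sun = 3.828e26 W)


R = 16.9 * 6.957e8 m = 1.175733e+10 m. L = 4*pi*R^2*sigma*T^4 = 4*pi*(1.175733e+10)^2 * 5.67e-8 * 11870^4 = 1.955299164e+30 W. L/L_sun = 1.955299164e+30 / 3.828e26 = 5107.8871

5107.8871 L_sun


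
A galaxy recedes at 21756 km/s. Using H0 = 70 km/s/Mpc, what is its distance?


d = v / H0 = 21756 / 70 = 310.8

310.8 Mpc


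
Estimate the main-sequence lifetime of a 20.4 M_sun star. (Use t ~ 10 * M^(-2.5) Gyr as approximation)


t = 10 * M^(-2.5) = 10 * 20.4^(-2.5) = 0.0053

0.0053 Gyr


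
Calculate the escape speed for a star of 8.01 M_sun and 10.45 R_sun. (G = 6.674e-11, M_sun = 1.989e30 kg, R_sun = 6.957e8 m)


M = 8.01 * 1.989e30 kg = 1.593189e+31 kg; R = 10.45 * 6.957e8 m = 7.270065e+09 m. v_esc = sqrt(2GM/R) = sqrt(2 * 6.674e-11 * 1.593189e+31 / 7.270065e+09) = 540844.7293

540844.7293 m/s


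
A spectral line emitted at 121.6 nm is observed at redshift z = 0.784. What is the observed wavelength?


lam_obs = lam_emit * (1 + z) = 121.6 * (1 + 0.784) = 216.9344

216.9344 nm


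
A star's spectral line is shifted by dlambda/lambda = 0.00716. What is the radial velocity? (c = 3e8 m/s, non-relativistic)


v = (dlambda/lambda) * c = 0.00716 * 3e8 = 2.148e+06

2.148e+06 m/s


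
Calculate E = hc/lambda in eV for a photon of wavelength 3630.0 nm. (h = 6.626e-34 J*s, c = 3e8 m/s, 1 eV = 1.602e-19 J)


E = hc/lambda = 6.626e-34 * 3e8 / 3.630e-06 = 5.476e-20 J = 0.3418 eV

0.3418 eV


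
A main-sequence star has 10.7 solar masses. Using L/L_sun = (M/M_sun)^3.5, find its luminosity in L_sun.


L/L_sun = (M/M_sun)^3.5 = 10.7^3.5 = 4007.2203

4007.2203 L_sun


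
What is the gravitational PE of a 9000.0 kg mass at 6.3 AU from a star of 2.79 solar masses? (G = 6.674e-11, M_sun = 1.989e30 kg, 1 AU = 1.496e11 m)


M = 2.79 * 1.989e30 kg = 5.54931e+30 kg; r = 6.3 AU * 1.496e11 m/AU = 9.4248e+11 m. U = -GM*m/r = -(6.674e-11 * 5.54931e+30 * 9000.0) / 9.4248e+11 = -3.537e+12

-3.537e+12 J


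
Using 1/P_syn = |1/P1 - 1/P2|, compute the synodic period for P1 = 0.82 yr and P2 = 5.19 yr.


1/P_syn = |1/P1 - 1/P2| = |1/0.82 - 1/5.19| => P_syn = 0.9739

0.9739 years


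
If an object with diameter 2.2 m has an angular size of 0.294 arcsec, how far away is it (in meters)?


D = size / theta_rad, theta_rad = 0.294 * pi/(180*3600) = 1.425e-06, D = 1.543e+06

1.543e+06 m


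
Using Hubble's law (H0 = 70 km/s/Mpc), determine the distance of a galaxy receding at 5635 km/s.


d = v / H0 = 5635 / 70 = 80.5

80.5 Mpc


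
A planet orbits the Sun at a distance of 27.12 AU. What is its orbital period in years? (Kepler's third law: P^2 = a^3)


P = a^(3/2) = 27.12^1.5 = 141.2325

141.2325 years


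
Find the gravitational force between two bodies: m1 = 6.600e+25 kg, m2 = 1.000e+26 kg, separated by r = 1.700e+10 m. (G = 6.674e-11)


F = G*m1*m2/r^2 = 6.674e-11 * 6.600e+25 * 1.000e+26 / (1.700e+10)^2 = 6.674e-11 * 6.600e+51 / 2.890e+20 = 1.524e+21

1.524e+21 N


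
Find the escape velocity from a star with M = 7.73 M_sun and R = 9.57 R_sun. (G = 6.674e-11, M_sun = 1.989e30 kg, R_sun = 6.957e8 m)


M = 7.73 * 1.989e30 kg = 1.537497e+31 kg; R = 9.57 * 6.957e8 m = 6.657849e+09 m. v_esc = sqrt(2GM/R) = sqrt(2 * 6.674e-11 * 1.537497e+31 / 6.657849e+09) = 555198.4781

555198.4781 m/s


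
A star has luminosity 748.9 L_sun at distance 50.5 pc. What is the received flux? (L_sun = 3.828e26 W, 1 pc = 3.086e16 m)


F = L / (4*pi*d^2) = 2.867e+29 / (4*pi*(1.558e+18)^2) = 9.393e-09

9.393e-09 W/m^2


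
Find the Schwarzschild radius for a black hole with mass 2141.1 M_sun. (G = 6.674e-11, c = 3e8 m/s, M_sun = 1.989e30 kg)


M = 2141.1 * 1.989e30 kg = 4.2586479e+33 kg. rs = 2GM/c^2 = 2 * 6.674e-11 * 4.2586479e+33 / (3e8)^2 = 6.316e+06

6.316e+06 m


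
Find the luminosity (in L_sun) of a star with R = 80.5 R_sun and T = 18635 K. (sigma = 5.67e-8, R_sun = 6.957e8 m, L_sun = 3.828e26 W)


R = 80.5 * 6.957e8 m = 5.600385e+10 m. L = 4*pi*R^2*sigma*T^4 = 4*pi*(5.600385e+10)^2 * 5.67e-8 * 18635^4 = 2.69492249e+32 W. L/L_sun = 2.69492249e+32 / 3.828e26 = 704002.7403

704002.7403 L_sun


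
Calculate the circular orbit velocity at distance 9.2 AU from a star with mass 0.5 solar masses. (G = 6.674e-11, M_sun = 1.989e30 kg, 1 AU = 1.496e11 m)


v = sqrt(GM/r) = sqrt(6.674e-11 * 9.945e+29 / 1.376e+12) = 6944.4169

6944.4169 m/s


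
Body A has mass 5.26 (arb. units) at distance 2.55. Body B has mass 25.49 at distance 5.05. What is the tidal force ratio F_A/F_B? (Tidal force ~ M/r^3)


Ratio = (M1/r1^3) / (M2/r2^3) = (5.26/2.55^3) / (25.49/5.05^3) = 1.6028

1.6028


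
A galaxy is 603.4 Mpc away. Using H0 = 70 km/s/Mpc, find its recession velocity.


v = H0 * d = 70 * 603.4 = 42238.0

42238.0 km/s


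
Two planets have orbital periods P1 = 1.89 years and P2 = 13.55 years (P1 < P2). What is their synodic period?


1/P_syn = |1/P1 - 1/P2| = |1/1.89 - 1/13.55| => P_syn = 2.1964

2.1964 years


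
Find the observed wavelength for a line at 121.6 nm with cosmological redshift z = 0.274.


lam_obs = lam_emit * (1 + z) = 121.6 * (1 + 0.274) = 154.9184

154.9184 nm


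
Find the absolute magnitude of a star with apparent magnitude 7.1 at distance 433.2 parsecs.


M = m - 5*log10(d) + 5 = 7.1 - 5*log10(433.2) + 5 = -1.0834

-1.0834


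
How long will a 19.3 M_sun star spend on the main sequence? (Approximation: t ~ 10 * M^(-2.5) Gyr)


t = 10 * M^(-2.5) = 10 * 19.3^(-2.5) = 0.0061

0.0061 Gyr


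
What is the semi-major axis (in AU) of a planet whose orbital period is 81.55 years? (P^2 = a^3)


a = P^(2/3) = 81.55^(2/3) = 18.8054

18.8054 AU


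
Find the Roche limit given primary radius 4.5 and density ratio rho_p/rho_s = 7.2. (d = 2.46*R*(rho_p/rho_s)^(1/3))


d_Roche = 2.46 * 4.5 * 7.2^(1/3) = 21.3759

21.3759


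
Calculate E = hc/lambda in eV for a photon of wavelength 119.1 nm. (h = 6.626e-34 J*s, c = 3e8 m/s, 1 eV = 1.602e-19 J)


E = hc/lambda = 6.626e-34 * 3e8 / 1.191e-07 = 1.669e-18 J = 10.4183 eV

10.4183 eV


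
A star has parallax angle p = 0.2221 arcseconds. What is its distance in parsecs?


d = 1/p = 1/0.2221 = 4.5025

4.5025 pc


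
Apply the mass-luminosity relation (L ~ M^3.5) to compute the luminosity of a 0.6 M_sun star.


L/L_sun = (M/M_sun)^3.5 = 0.6^3.5 = 0.1673

0.1673 L_sun


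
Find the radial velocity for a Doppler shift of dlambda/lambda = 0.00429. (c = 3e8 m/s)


v = (dlambda/lambda) * c = 0.00429 * 3e8 = 1.287e+06

1.287e+06 m/s


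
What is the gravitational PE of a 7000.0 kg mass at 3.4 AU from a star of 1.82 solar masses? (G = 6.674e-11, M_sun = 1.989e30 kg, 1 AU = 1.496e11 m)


M = 1.82 * 1.989e30 kg = 3.61998e+30 kg; r = 3.4 AU * 1.496e11 m/AU = 5.0864e+11 m. U = -GM*m/r = -(6.674e-11 * 3.61998e+30 * 7000.0) / 5.0864e+11 = -3.325e+12

-3.325e+12 J


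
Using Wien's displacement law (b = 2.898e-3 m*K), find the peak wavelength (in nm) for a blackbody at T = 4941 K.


lam_max = b / T = 2.898e-3 / 4941 = 5.865e-07 m = 586.5209 nm

586.5209 nm


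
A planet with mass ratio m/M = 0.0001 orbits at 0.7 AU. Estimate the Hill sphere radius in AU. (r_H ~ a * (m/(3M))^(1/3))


r_H = a * (m/3M)^(1/3) = 0.7 * (0.0001/3)^(1/3) = 0.0225

0.0225 AU


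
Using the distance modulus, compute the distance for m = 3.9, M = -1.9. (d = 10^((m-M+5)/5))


d = 10^((m - M + 5)/5) = 10^((3.9 - -1.9 + 5)/5) = 144.544

144.544 pc


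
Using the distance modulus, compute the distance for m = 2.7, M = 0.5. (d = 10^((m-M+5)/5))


d = 10^((m - M + 5)/5) = 10^((2.7 - 0.5 + 5)/5) = 27.5423

27.5423 pc


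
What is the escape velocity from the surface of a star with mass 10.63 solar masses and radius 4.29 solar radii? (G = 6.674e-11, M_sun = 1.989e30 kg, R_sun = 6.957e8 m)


M = 10.63 * 1.989e30 kg = 2.114307e+31 kg; R = 4.29 * 6.957e8 m = 2.984553e+09 m. v_esc = sqrt(2GM/R) = sqrt(2 * 6.674e-11 * 2.114307e+31 / 2.984553e+09) = 972416.8486

972416.8486 m/s
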